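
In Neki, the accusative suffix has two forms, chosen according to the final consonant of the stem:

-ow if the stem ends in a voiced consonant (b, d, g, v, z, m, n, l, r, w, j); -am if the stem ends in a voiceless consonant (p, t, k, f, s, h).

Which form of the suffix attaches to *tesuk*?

*tesuk*: final consonant = /k/, voiceless → -am.

-am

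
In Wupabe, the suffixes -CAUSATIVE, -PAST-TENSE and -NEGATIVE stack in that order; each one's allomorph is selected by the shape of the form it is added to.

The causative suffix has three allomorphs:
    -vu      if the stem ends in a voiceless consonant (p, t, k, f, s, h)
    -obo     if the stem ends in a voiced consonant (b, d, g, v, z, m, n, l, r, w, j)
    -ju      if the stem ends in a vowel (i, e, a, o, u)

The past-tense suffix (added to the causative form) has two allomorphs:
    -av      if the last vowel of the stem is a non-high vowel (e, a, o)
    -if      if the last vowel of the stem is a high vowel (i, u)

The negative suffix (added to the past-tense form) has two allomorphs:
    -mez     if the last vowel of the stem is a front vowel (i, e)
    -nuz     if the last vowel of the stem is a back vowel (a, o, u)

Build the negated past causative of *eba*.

The final sound of *eba* is /a/, which is a vowel, so the causative suffix is -ju, giving *ebaju*.
The causative form *ebaju* — last vowel /u/ (a high vowel) → -if → *ebajuif*.
Since the last vowel of the past-tense form *ebajuif* is /i/ (a front vowel), it takes -mez, giving *ebajuifmez*.

ebajuifmez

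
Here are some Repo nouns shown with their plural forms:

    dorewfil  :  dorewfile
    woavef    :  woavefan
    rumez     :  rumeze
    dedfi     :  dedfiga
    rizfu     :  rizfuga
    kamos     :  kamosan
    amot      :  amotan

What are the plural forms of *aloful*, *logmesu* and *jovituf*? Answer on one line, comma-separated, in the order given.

The alternation tracks the final sound of the stem — -an when the stem ends in a voiceless consonant (*woavef*, *kamos*, *amot*); -e when the stem ends in a voiced consonant (*dorewfil*, *rumez*); -ga when the stem ends in a vowel (*dedfi*, *rizfu*).
*aloful* — final sound /l/ (a voiced consonant) → -e → *alofule*.
Since the final sound of *logmesu* is /u/ (a vowel), it takes -ga, giving *logmesuga*.
*jovituf*: final sound = /f/, a voiceless consonant → -an → *jovitufan*.

alofule, logmesuga, jovitufan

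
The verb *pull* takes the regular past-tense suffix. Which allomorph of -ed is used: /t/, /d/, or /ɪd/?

The stem *pull* ends in a voiced sound other than /d/.
The -ed suffix is realized as /ɪd/ after /t, d/; as /t/ after other voiceless consonants; and as /d/ after other voiced sounds.
So -ed on *pull* is pronounced /d/.

/d/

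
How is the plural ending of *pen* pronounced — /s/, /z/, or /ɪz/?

/z/

The stem *pen* ends in a voiced non-sibilant sound.
The plural suffix surfaces as /ɪz/ after sibilants, /s/ after other voiceless consonants, and /z/ after other voiced sounds.
So the plural -s on *pen* is pronounced /z/.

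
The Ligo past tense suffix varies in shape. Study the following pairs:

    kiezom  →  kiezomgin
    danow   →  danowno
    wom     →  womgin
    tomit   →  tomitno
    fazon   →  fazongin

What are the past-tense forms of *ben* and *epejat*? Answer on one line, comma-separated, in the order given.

The pattern is nasality of the final consonant: -gin when the stem ends in a nasal (*kiezom*, *wom*, *fazon*); -no when the stem ends in a non-nasal consonant (*danow*, *tomit*).
Since the final consonant of *ben* is /n/ (a nasal), it takes -gin, giving *bengin*.
*epejat* — final consonant /t/ (non-nasal) → -no → *epejatno*.

bengin, epejatno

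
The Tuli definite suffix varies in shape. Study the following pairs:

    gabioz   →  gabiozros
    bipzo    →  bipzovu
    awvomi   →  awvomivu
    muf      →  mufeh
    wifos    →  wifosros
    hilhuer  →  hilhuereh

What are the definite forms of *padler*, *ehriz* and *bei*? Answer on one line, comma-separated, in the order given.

padlereh, ehrizros, beivu

Looking at the final sound of each stem: -ros when the stem ends in a sibilant (*gabioz*, *wifos*); -eh when the stem ends in a non-sibilant consonant (*muf*, *hilhuer*); -vu when the stem ends in a vowel (*bipzo*, *awvomi*).
*padler* — final sound /r/ (a non-sibilant consonant) → -eh → *padlereh*.
*ehriz*: final sound = /z/, a sibilant → -ros → *ehrizros*.
Since the final sound of *bei* is /i/ (a vowel), it takes -vu, giving *beivu*.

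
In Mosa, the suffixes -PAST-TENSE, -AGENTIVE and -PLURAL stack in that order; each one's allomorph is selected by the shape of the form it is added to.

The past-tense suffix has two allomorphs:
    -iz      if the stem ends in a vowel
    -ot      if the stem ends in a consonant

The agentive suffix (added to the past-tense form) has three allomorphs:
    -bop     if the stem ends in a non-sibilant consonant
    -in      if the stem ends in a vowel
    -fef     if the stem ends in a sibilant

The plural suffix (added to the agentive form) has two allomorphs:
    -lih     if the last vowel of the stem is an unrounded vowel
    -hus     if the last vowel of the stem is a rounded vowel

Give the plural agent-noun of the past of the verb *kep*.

kepotbophus

*kep*: final sound = /p/, a consonant → -ot → *kepot*.
The past-tense form *kepot* — final sound /t/ (a non-sibilant consonant) → -bop → *kepotbop*.
Since the last vowel of the agentive form *kepotbop* is /o/ (a rounded vowel), it takes -hus, giving *kepotbophus*.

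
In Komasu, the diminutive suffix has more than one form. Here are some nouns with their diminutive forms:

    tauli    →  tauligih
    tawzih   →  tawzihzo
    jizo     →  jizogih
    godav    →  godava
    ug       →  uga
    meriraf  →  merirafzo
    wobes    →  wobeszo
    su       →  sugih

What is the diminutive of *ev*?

eva

Looking at the final sound of each stem: -zo when the stem ends in a voiceless consonant (*tawzih*, *meriraf*, *wobes*); -a when the stem ends in a voiced consonant (*godav*, *ug*); -gih when the stem ends in a vowel (*tauli*, *jizo*, *su*).
Since the final sound of *ev* is /v/ (a voiced consonant), it takes -a, giving *eva*.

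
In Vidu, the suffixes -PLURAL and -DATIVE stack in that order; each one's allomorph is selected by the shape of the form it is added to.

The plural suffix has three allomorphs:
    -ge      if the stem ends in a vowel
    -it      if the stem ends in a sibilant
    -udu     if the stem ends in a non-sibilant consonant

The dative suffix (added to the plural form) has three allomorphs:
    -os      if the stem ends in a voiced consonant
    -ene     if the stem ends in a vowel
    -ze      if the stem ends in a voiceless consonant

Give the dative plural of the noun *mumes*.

*mumes* — final sound /s/ (a sibilant) → -it → *mumesit*.
The final sound of the plural form *mumesit* is /t/, which is a voiceless consonant, so the dative suffix is -ze, giving *mumesitze*.

mumesitze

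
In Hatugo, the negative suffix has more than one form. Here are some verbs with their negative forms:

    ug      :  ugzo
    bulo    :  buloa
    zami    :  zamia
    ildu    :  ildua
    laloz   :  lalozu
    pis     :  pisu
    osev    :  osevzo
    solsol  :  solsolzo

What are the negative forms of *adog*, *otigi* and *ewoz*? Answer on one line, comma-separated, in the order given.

The suffix is conditioned by the final sound: -u when the stem ends in a sibilant (*laloz*, *pis*); -zo when the stem ends in a non-sibilant consonant (*ug*, *osev*, *solsol*); -a when the stem ends in a vowel (*bulo*, *zami*, *ildu*).
The final sound of *adog* is /g/, which is a non-sibilant consonant, so the suffix is -zo, giving *adogzo*.
*otigi* — final sound /i/ (a vowel) → -a → *otigia*.
*ewoz*: final sound = /z/, a sibilant → -u → *ewozu*.

adogzo, otigia, ewozu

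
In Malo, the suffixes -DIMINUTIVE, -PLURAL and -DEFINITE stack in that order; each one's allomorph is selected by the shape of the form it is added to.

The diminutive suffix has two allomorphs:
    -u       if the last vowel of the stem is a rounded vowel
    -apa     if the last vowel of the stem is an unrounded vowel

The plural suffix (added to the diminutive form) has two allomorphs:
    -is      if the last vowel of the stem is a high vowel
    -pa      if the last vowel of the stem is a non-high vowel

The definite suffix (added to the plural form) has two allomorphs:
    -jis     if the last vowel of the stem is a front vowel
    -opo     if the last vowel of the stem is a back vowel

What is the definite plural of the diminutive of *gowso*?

*gowso* — last vowel /o/ (a rounded vowel) → -u → *gowsou*.
Since the last vowel of the diminutive form *gowsou* is /u/ (a high vowel), it takes -is, giving *gowsouis*.
The last vowel of the plural form *gowsouis* is /i/, which is a front vowel, so the definite suffix is -jis, giving *gowsouisjis*.

gowsouisjis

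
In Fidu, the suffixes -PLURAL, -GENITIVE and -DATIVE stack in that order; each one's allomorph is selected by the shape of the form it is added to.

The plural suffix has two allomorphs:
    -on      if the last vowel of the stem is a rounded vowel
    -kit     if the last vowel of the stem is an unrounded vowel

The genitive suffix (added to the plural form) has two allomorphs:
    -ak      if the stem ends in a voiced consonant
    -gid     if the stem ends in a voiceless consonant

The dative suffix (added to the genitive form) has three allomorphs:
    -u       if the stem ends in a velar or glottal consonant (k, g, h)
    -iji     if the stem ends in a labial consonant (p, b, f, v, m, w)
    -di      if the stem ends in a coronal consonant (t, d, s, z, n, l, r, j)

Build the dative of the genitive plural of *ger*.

gerkitgiddi

*ger* — last vowel /e/ (an unrounded vowel) → -kit → *gerkit*.
The plural form *gerkit* — final consonant /t/ (voiceless) → -gid → *gerkitgid*.
The genitive form *gerkitgid*: final consonant = /d/, coronal → -di → *gerkitgiddi*.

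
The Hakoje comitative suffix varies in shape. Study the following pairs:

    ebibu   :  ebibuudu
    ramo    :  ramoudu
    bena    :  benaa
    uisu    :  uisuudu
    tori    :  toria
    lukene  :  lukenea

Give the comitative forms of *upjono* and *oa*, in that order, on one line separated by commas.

upjonoudu, oaa

The alternation tracks the last vowel of the stem — -udu when the last vowel of the stem is a rounded vowel (*ebibu*, *ramo*, *uisu*); -a when the last vowel of the stem is an unrounded vowel (*bena*, *tori*, *lukene*).
*upjono*: last vowel = /o/, a rounded vowel → -udu → *upjonoudu*.
*oa*: last vowel = /a/, an unrounded vowel → -a → *oaa*.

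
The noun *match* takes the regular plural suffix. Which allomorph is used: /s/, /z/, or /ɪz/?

The stem *match* ends in a sibilant (/s, z, ʃ, ʒ, tʃ, dʒ/).
The plural suffix surfaces as /ɪz/ after sibilants, /s/ after other voiceless consonants, and /z/ after other voiced sounds.
So the plural -s on *match* is pronounced /ɪz/.

/ɪz/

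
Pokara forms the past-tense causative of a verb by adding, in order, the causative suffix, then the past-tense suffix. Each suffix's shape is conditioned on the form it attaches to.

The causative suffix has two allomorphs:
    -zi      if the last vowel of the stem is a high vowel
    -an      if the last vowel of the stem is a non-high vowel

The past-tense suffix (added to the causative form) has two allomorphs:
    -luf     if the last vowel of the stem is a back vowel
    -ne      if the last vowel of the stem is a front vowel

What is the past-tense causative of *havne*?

The last vowel of *havne* is /e/, which is a non-high vowel, so the causative suffix is -an, giving *havnean*.
The last vowel of the causative form *havnean* is /a/, which is a back vowel, so the past-tense suffix is -luf, giving *havneanluf*.

havneanluf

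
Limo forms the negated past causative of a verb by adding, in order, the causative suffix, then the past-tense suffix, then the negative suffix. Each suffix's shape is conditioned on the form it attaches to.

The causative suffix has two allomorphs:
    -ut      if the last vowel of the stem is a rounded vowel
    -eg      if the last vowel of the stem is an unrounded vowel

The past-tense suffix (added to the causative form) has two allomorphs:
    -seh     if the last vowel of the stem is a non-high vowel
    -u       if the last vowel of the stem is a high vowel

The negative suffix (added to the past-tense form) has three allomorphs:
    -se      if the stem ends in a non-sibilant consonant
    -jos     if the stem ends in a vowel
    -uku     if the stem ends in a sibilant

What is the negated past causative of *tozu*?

*tozu*: last vowel = /u/, a rounded vowel → -ut → *tozuut*.
The causative form *tozuut*: last vowel = /u/, a high vowel → -u → *tozuutu*.
The past-tense form *tozuutu*: final sound = /u/, a vowel → -jos → *tozuutujos*.

tozuutujos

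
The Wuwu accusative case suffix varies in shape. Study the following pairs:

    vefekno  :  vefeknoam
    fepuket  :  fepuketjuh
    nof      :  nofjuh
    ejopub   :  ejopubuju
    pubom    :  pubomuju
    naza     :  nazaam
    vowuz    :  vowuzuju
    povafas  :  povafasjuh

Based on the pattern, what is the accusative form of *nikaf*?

The suffix is conditioned by the final sound: -juh when the stem ends in a voiceless consonant (*fepuket*, *nof*, *povafas*); -uju when the stem ends in a voiced consonant (*ejopub*, *pubom*, *vowuz*); -am when the stem ends in a vowel (*vefekno*, *naza*).
Since the final sound of *nikaf* is /f/ (a voiceless consonant), it takes -juh, giving *nikafjuh*.

nikafjuh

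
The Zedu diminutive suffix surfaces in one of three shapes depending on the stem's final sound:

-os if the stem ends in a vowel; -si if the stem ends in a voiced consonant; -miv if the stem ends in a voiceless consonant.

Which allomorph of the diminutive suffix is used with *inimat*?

-miv

*inimat*: final sound = /t/, a voiceless consonant → -miv.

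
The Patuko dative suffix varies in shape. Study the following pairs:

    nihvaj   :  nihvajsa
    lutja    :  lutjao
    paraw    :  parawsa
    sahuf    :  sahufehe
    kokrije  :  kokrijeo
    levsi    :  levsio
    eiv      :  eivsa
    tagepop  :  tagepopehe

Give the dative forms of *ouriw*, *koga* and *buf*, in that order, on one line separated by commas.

Looking at the final sound of each stem: -ehe when the stem ends in a voiceless consonant (*sahuf*, *tagepop*); -sa when the stem ends in a voiced consonant (*nihvaj*, *paraw*, *eiv*); -o when the stem ends in a vowel (*lutja*, *kokrije*, *levsi*).
Since the final sound of *ouriw* is /w/ (a voiced consonant), it takes -sa, giving *ouriwsa*.
*koga* — final sound /a/ (a vowel) → -o → *kogao*.
*buf*: final sound = /f/, a voiceless consonant → -ehe → *bufehe*.

ouriwsa, kogao, bufehe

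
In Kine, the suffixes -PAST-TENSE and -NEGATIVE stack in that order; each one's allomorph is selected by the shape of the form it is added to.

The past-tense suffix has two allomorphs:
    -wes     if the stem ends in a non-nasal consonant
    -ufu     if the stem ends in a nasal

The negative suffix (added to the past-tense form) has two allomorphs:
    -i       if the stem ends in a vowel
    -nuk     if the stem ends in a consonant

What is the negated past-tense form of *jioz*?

Since the final consonant of *jioz* is /z/ (non-nasal), it takes -wes, giving *jiozwes*.
The past-tense form *jiozwes*: final sound = /s/, a consonant → -nuk → *jiozwesnuk*.

jiozwesnuk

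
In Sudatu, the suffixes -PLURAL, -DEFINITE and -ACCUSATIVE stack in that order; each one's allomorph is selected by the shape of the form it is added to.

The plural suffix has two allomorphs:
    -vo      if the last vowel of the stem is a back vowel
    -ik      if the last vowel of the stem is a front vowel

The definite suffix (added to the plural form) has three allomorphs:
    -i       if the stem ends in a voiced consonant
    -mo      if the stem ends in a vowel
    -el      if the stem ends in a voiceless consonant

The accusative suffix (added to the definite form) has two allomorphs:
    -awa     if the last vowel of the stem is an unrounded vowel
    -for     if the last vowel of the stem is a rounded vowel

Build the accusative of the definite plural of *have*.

*have* — last vowel /e/ (a front vowel) → -ik → *haveik*.
Since the final sound of the plural form *haveik* is /k/ (a voiceless consonant), it takes -el, giving *haveikel*.
Since the last vowel of the definite form *haveikel* is /e/ (an unrounded vowel), it takes -awa, giving *haveikelawa*.

haveikelawa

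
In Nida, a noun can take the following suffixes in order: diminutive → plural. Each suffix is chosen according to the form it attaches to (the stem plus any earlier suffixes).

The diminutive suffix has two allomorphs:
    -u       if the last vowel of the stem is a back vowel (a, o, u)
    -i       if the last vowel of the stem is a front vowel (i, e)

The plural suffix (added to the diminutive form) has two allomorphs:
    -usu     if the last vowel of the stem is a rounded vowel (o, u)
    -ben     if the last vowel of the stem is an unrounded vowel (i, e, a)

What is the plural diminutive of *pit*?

pitiben

Since the last vowel of *pit* is /i/ (a front vowel), it takes -i, giving *piti*.
The diminutive form *piti*: last vowel = /i/, an unrounded vowel → -ben → *pitiben*.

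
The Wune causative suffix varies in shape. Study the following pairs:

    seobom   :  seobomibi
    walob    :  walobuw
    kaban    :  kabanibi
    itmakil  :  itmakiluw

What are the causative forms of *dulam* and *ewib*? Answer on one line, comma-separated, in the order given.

dulamibi, ewibuw

The alternation tracks the final consonant of the stem — -ibi when the stem ends in a nasal (*seobom*, *kaban*); -uw when the stem ends in a non-nasal consonant (*walob*, *itmakil*).
The final consonant of *dulam* is /m/, which is a nasal, so the suffix is -ibi, giving *dulamibi*.
*ewib*: final consonant = /b/, non-nasal → -uw → *ewibuw*.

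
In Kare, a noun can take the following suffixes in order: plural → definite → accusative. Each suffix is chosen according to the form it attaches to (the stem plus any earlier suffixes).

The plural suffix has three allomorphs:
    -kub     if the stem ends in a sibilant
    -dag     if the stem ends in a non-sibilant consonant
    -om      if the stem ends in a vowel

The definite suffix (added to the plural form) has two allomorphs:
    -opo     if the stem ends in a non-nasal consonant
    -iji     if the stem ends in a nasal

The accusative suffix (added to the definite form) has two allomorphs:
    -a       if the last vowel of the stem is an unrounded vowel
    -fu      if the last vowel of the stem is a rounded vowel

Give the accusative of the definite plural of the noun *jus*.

Since the final sound of *jus* is /s/ (a sibilant), it takes -kub, giving *juskub*.
The final consonant of the plural form *juskub* is /b/, which is non-nasal, so the definite suffix is -opo, giving *juskubopo*.
The definite form *juskubopo*: last vowel = /o/, a rounded vowel → -fu → *juskubopofu*.

juskubopofu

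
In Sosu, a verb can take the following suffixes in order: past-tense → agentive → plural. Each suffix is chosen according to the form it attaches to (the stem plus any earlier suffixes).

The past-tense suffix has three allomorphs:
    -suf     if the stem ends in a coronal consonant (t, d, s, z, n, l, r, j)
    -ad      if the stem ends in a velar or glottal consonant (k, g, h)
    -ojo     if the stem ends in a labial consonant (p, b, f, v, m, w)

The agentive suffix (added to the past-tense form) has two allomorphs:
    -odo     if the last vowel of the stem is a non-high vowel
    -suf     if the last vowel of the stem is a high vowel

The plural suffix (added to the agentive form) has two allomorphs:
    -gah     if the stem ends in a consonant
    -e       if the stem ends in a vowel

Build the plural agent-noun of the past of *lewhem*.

Since the final consonant of *lewhem* is /m/ (labial), it takes -ojo, giving *lewhemojo*.
Since the last vowel of the past-tense form *lewhemojo* is /o/ (a non-high vowel), it takes -odo, giving *lewhemojoodo*.
The final sound of the agentive form *lewhemojoodo* is /o/, which is a vowel, so the plural suffix is -e, giving *lewhemojoodoe*.

lewhemojoodoe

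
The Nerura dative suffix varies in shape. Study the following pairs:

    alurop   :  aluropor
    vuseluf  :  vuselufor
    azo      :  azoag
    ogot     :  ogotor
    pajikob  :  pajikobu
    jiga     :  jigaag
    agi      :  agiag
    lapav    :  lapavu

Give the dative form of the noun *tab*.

tabu

The pattern is voicing of the final sound: -or when the stem ends in a voiceless consonant (*alurop*, *vuseluf*, *ogot*); -u when the stem ends in a voiced consonant (*pajikob*, *lapav*); -ag when the stem ends in a vowel (*azo*, *jiga*, *agi*).
The final sound of *tab* is /b/, which is a voiced consonant, so the suffix is -u, giving *tabu*.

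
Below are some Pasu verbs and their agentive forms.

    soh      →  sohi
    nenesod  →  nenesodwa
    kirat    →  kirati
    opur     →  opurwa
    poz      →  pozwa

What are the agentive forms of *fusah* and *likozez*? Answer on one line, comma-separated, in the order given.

fusahi, likozezwa

The suffix is conditioned by the final consonant: -i when the stem ends in a voiceless consonant (*soh*, *kirat*); -wa when the stem ends in a voiced consonant (*nenesod*, *opur*, *poz*).
The final consonant of *fusah* is /h/, which is voiceless, so the suffix is -i, giving *fusahi*.
The final consonant of *likozez* is /z/, which is voiced, so the suffix is -wa, giving *likozezwa*.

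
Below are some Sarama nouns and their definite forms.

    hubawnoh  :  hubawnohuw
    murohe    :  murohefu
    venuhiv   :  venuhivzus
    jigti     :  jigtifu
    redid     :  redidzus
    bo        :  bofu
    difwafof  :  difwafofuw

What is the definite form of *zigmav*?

zigmavzus

The pattern is voicing of the final sound: -uw when the stem ends in a voiceless consonant (*hubawnoh*, *difwafof*); -zus when the stem ends in a voiced consonant (*venuhiv*, *redid*); -fu when the stem ends in a vowel (*murohe*, *jigti*, *bo*).
Since the final sound of *zigmav* is /v/ (a voiced consonant), it takes -zus, giving *zigmavzus*.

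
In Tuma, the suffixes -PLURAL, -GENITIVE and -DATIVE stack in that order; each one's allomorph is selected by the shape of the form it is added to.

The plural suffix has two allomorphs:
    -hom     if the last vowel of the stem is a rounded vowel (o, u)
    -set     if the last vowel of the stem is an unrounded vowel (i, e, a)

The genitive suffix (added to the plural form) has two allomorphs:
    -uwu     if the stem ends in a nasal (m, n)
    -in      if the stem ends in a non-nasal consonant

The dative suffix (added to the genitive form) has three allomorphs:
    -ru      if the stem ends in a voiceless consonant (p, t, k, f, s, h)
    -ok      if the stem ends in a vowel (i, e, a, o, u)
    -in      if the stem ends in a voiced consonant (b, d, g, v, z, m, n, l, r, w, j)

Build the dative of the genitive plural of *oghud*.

oghudhomuwuok

Since the last vowel of *oghud* is /u/ (a rounded vowel), it takes -hom, giving *oghudhom*.
Since the final consonant of the plural form *oghudhom* is /m/ (a nasal), it takes -uwu, giving *oghudhomuwu*.
The genitive form *oghudhomuwu*: final sound = /u/, a vowel → -ok → *oghudhomuwuok*.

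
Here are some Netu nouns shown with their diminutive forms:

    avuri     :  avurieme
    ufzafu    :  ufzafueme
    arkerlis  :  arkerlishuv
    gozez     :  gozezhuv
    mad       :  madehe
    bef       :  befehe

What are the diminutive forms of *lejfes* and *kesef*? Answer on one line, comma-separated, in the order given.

The suffix is conditioned by the final sound: -huv when the stem ends in a sibilant (*arkerlis*, *gozez*); -ehe when the stem ends in a non-sibilant consonant (*mad*, *bef*); -eme when the stem ends in a vowel (*avuri*, *ufzafu*).
*lejfes*: final sound = /s/, a sibilant → -huv → *lejfeshuv*.
The final sound of *kesef* is /f/, which is a non-sibilant consonant, so the suffix is -ehe, giving *kesefehe*.

lejfeshuv, kesefehe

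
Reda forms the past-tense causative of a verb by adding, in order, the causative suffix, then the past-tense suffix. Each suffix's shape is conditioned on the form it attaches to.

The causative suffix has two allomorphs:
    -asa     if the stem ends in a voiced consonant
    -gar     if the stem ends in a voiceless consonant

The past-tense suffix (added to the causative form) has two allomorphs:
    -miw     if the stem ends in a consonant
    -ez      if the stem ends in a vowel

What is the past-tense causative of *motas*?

motasgarmiw

*motas* — final consonant /s/ (voiceless) → -gar → *motasgar*.
The causative form *motasgar*: final sound = /r/, a consonant → -miw → *motasgarmiw*.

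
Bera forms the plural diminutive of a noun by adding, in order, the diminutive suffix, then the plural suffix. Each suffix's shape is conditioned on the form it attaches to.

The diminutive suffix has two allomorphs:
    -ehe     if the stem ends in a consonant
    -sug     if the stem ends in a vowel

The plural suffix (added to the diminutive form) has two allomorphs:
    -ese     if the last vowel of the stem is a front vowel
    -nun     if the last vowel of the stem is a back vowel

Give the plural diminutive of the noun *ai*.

The final sound of *ai* is /i/, which is a vowel, so the diminutive suffix is -sug, giving *aisug*.
The diminutive form *aisug* — last vowel /u/ (a back vowel) → -nun → *aisugnun*.

aisugnun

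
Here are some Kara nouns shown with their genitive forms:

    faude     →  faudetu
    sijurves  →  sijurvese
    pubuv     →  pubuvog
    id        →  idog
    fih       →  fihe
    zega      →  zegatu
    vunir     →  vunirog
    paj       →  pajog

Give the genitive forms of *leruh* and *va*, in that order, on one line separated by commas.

leruhe, vatu

The suffix is conditioned by the final sound: -e when the stem ends in a voiceless consonant (*sijurves*, *fih*); -og when the stem ends in a voiced consonant (*pubuv*, *id*, *vunir*, *paj*); -tu when the stem ends in a vowel (*faude*, *zega*).
The final sound of *leruh* is /h/, which is a voiceless consonant, so the suffix is -e, giving *leruhe*.
*va* — final sound /a/ (a vowel) → -tu → *vatu*.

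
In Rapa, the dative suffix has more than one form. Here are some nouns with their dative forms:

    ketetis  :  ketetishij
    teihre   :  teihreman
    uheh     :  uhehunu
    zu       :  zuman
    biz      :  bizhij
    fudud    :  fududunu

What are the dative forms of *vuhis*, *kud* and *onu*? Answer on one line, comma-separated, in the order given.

The alternation tracks the final sound of the stem — -hij when the stem ends in a sibilant (*ketetis*, *biz*); -unu when the stem ends in a non-sibilant consonant (*uheh*, *fudud*); -man when the stem ends in a vowel (*teihre*, *zu*).
The final sound of *vuhis* is /s/, which is a sibilant, so the suffix is -hij, giving *vuhishij*.
The final sound of *kud* is /d/, which is a non-sibilant consonant, so the suffix is -unu, giving *kudunu*.
Since the final sound of *onu* is /u/ (a vowel), it takes -man, giving *onuman*.

vuhishij, kudunu, onuman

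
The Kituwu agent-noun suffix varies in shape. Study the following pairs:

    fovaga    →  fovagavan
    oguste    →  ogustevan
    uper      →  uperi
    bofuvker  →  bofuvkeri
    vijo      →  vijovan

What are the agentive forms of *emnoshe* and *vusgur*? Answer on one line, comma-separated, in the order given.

emnoshevan, vusguri

The pattern is consonant vs. vowel: -i when the stem ends in a consonant (*uper*, *bofuvker*); -van when the stem ends in a vowel (*fovaga*, *oguste*, *vijo*).
*emnoshe*: final sound = /e/, a vowel → -van → *emnoshevan*.
*vusgur*: final sound = /r/, a consonant → -i → *vusguri*.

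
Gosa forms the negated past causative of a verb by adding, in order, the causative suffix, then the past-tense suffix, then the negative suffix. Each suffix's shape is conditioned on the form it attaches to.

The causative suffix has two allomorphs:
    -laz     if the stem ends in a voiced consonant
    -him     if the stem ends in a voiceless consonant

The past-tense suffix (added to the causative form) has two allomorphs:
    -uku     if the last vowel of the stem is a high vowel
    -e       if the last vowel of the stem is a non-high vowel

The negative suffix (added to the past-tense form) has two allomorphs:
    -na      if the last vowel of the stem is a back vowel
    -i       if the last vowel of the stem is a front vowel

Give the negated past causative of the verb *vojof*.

vojofhimukuna

*vojof*: final consonant = /f/, voiceless → -him → *vojofhim*.
The causative form *vojofhim*: last vowel = /i/, a high vowel → -uku → *vojofhimuku*.
The past-tense form *vojofhimuku*: last vowel = /u/, a back vowel → -na → *vojofhimukuna*.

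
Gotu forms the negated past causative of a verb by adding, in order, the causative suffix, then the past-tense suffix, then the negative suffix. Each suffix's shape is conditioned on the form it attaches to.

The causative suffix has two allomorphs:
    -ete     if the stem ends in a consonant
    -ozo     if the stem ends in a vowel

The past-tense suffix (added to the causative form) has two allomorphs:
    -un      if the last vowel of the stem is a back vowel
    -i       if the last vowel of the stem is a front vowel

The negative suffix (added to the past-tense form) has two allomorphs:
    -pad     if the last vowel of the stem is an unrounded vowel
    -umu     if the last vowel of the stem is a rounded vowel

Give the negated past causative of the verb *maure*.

maureozounumu

*maure* — final sound /e/ (a vowel) → -ozo → *maureozo*.
Since the last vowel of the causative form *maureozo* is /o/ (a back vowel), it takes -un, giving *maureozoun*.
Since the last vowel of the past-tense form *maureozoun* is /u/ (a rounded vowel), it takes -umu, giving *maureozounumu*.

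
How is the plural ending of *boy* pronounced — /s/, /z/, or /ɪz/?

/z/

The stem *boy* ends in a voiced non-sibilant sound.
The plural suffix surfaces as /ɪz/ after sibilants, /s/ after other voiceless consonants, and /z/ after other voiced sounds.
So the plural -s on *boy* is pronounced /z/.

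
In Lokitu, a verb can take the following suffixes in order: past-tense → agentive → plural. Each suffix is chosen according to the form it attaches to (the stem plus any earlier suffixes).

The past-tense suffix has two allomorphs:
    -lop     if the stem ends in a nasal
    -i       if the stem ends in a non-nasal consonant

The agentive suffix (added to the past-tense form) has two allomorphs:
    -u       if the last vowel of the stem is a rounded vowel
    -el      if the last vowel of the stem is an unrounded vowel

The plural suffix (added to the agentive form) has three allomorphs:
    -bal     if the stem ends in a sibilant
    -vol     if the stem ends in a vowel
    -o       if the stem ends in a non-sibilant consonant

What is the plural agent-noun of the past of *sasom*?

Since the final consonant of *sasom* is /m/ (a nasal), it takes -lop, giving *sasomlop*.
The past-tense form *sasomlop*: last vowel = /o/, a rounded vowel → -u → *sasomlopu*.
Since the final sound of the agentive form *sasomlopu* is /u/ (a vowel), it takes -vol, giving *sasomlopuvol*.

sasomlopuvol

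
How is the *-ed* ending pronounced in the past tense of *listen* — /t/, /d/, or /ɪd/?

The stem *listen* ends in a voiced sound other than /d/.
The -ed suffix is realized as /ɪd/ after /t, d/; as /t/ after other voiceless consonants; and as /d/ after other voiced sounds.
So -ed on *listen* is pronounced /d/.

/d/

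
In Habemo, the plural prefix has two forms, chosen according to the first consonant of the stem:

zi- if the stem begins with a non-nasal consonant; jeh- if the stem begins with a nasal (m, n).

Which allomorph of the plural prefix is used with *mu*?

jeh-

*mu* — first consonant /m/ (a nasal) → jeh-.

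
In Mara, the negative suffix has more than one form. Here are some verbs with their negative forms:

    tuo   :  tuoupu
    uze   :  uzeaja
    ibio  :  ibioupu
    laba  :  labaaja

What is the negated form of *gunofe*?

gunofeaja

Looking at the last vowel of each stem: -upu when the last vowel of the stem is a rounded vowel (*tuo*, *ibio*); -aja when the last vowel of the stem is an unrounded vowel (*uze*, *laba*).
The last vowel of *gunofe* is /e/, which is an unrounded vowel, so the suffix is -aja, giving *gunofeaja*.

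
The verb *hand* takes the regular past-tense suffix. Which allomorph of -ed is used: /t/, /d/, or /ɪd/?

The stem *hand* ends in /t/ or /d/.
The -ed suffix is realized as /ɪd/ after /t, d/; as /t/ after other voiceless consonants; and as /d/ after other voiced sounds.
So -ed on *hand* is pronounced /ɪd/.

/ɪd/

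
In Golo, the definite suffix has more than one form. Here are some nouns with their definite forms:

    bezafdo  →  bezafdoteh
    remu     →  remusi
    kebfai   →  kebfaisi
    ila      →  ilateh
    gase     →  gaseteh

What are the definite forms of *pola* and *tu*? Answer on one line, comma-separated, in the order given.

polateh, tusi

The suffix is conditioned by the last vowel: -si when the last vowel of the stem is a high vowel (*remu*, *kebfai*); -teh when the last vowel of the stem is a non-high vowel (*bezafdo*, *ila*, *gase*).
The last vowel of *pola* is /a/, which is a non-high vowel, so the suffix is -teh, giving *polateh*.
Since the last vowel of *tu* is /u/ (a high vowel), it takes -si, giving *tusi*.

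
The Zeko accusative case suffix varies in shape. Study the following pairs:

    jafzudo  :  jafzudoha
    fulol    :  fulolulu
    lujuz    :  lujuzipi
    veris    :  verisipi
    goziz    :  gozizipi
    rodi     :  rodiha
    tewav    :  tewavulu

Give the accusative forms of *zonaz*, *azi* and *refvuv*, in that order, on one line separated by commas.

zonazipi, aziha, refvuvulu

The pattern is sibilance of the final sound: -ipi when the stem ends in a sibilant (*lujuz*, *veris*, *goziz*); -ulu when the stem ends in a non-sibilant consonant (*fulol*, *tewav*); -ha when the stem ends in a vowel (*jafzudo*, *rodi*).
Since the final sound of *zonaz* is /z/ (a sibilant), it takes -ipi, giving *zonazipi*.
*azi*: final sound = /i/, a vowel → -ha → *aziha*.
Since the final sound of *refvuv* is /v/ (a non-sibilant consonant), it takes -ulu, giving *refvuvulu*.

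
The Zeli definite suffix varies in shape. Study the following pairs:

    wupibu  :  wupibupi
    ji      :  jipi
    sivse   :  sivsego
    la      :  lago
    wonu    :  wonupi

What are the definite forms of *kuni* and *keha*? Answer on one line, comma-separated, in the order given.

kunipi, kehago

The alternation tracks the last vowel of the stem — -pi when the last vowel of the stem is a high vowel (*wupibu*, *ji*, *wonu*); -go when the last vowel of the stem is a non-high vowel (*sivse*, *la*).
*kuni* — last vowel /i/ (a high vowel) → -pi → *kunipi*.
*keha* — last vowel /a/ (a non-high vowel) → -go → *kehago*.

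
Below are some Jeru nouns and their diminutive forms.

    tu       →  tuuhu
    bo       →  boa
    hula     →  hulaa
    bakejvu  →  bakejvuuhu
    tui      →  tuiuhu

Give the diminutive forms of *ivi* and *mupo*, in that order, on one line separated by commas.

The pattern is height harmony: -uhu when the last vowel of the stem is a high vowel (*tu*, *bakejvu*, *tui*); -a when the last vowel of the stem is a non-high vowel (*bo*, *hula*).
*ivi*: last vowel = /i/, a high vowel → -uhu → *iviuhu*.
*mupo* — last vowel /o/ (a non-high vowel) → -a → *mupoa*.

iviuhu, mupoa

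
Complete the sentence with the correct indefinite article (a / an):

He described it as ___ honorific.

The indefinite article is chosen by the initial *sound* of the following word, not its spelling.
*honorific* begins with the sound /ɒ/ (silent h) — a vowel sound.
So the article is *an*: He described it as an honorific.

an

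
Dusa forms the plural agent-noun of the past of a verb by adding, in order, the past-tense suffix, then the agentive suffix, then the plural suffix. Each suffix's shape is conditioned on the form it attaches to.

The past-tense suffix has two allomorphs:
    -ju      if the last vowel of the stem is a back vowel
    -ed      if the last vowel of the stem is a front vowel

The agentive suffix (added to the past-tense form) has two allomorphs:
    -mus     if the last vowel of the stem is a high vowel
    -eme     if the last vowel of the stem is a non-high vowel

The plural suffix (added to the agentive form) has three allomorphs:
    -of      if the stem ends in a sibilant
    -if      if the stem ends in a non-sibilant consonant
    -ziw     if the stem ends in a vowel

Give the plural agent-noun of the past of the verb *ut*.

*ut* — last vowel /u/ (a back vowel) → -ju → *utju*.
Since the last vowel of the past-tense form *utju* is /u/ (a high vowel), it takes -mus, giving *utjumus*.
The agentive form *utjumus*: final sound = /s/, a sibilant → -of → *utjumusof*.

utjumusof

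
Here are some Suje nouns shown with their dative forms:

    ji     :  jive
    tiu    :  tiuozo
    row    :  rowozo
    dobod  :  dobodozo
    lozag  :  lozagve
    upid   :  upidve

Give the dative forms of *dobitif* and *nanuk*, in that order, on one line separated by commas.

The pattern is rounding harmony: -ozo when the last vowel of the stem is a rounded vowel (*tiu*, *row*, *dobod*); -ve when the last vowel of the stem is an unrounded vowel (*ji*, *lozag*, *upid*).
*dobitif*: last vowel = /i/, an unrounded vowel → -ve → *dobitifve*.
*nanuk*: last vowel = /u/, a rounded vowel → -ozo → *nanukozo*.

dobitifve, nanukozo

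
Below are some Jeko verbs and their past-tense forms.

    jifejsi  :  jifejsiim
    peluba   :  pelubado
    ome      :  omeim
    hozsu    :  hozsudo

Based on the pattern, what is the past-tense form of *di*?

Looking at the last vowel of each stem: -im when the last vowel of the stem is a front vowel (*jifejsi*, *ome*); -do when the last vowel of the stem is a back vowel (*peluba*, *hozsu*).
*di* — last vowel /i/ (a front vowel) → -im → *diim*.

diim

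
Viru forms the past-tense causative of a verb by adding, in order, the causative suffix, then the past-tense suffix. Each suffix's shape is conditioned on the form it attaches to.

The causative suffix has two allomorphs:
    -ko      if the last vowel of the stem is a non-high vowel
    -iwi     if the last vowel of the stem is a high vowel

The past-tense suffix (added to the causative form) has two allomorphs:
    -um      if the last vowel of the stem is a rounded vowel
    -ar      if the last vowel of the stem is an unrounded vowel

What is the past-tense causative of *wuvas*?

*wuvas* — last vowel /a/ (a non-high vowel) → -ko → *wuvasko*.
The causative form *wuvasko*: last vowel = /o/, a rounded vowel → -um → *wuvaskoum*.

wuvaskoum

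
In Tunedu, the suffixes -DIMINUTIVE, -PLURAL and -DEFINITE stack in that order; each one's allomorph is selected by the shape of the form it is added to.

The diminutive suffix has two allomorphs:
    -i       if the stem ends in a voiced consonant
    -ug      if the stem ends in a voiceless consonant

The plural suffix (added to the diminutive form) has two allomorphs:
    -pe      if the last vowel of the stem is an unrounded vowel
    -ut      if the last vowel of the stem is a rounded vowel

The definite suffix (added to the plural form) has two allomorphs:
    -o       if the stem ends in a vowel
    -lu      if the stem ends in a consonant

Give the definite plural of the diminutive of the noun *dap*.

dapugutlu

Since the final consonant of *dap* is /p/ (voiceless), it takes -ug, giving *dapug*.
Since the last vowel of the diminutive form *dapug* is /u/ (a rounded vowel), it takes -ut, giving *dapugut*.
The plural form *dapugut*: final sound = /t/, a consonant → -lu → *dapugutlu*.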